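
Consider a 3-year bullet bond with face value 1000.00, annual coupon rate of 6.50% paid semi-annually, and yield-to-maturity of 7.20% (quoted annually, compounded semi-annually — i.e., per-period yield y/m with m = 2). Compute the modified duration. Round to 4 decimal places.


Coupon per period c = face * coupon_rate / m = 32.500000
Periods per year m = 2; per-period yield y/m = 0.036000
Number of cashflows N = 6
Cashflows (t years, CF_t, discount factor 1/(1+y/m)^(m*t), PV):
  t = 0.5000: CF_t = 32.500000, DF = 0.965251, PV = 31.370656
  t = 1.0000: CF_t = 32.500000, DF = 0.931709, PV = 30.280556
  t = 1.5000: CF_t = 32.500000, DF = 0.899333, PV = 29.228336
  t = 2.0000: CF_t = 32.500000, DF = 0.868082, PV = 28.212680
  t = 2.5000: CF_t = 32.500000, DF = 0.837917, PV = 27.232316
  t = 3.0000: CF_t = 1032.500000, DF = 0.808801, PV = 835.086625
Price P = sum_t PV_t = 981.411170
First compute Macaulay numerator sum_t t * PV_t:
  t * PV_t at t = 0.5000: 15.685328
  t * PV_t at t = 1.0000: 30.280556
  t * PV_t at t = 1.5000: 43.842504
  t * PV_t at t = 2.0000: 56.425360
  t * PV_t at t = 2.5000: 68.080791
  t * PV_t at t = 3.0000: 2505.259875
Macaulay duration D = 2719.574414 / 981.411170 = 2.771086
Modified duration = D / (1 + y/m) = 2.771086 / (1 + 0.036000) = 2.674793

Answer: Modified duration = 2.6748


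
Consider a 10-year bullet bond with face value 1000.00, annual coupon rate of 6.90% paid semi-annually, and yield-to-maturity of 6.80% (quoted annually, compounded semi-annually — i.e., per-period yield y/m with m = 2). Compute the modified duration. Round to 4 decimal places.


Answer: Modified duration = 7.1522

Derivation:
Coupon per period c = face * coupon_rate / m = 34.500000
Periods per year m = 2; per-period yield y/m = 0.034000
Number of cashflows N = 20
Cashflows (t years, CF_t, discount factor 1/(1+y/m)^(m*t), PV):
  t = 0.5000: CF_t = 34.500000, DF = 0.967118, PV = 33.365571
  t = 1.0000: CF_t = 34.500000, DF = 0.935317, PV = 32.268444
  t = 1.5000: CF_t = 34.500000, DF = 0.904562, PV = 31.207392
  t = 2.0000: CF_t = 34.500000, DF = 0.874818, PV = 30.181230
  t = 2.5000: CF_t = 34.500000, DF = 0.846052, PV = 29.188811
  t = 3.0000: CF_t = 34.500000, DF = 0.818233, PV = 28.229024
  t = 3.5000: CF_t = 34.500000, DF = 0.791327, PV = 27.300797
  t = 4.0000: CF_t = 34.500000, DF = 0.765307, PV = 26.403092
  t = 4.5000: CF_t = 34.500000, DF = 0.740142, PV = 25.534905
  t = 5.0000: CF_t = 34.500000, DF = 0.715805, PV = 24.695266
  t = 5.5000: CF_t = 34.500000, DF = 0.692268, PV = 23.883236
  t = 6.0000: CF_t = 34.500000, DF = 0.669505, PV = 23.097907
  t = 6.5000: CF_t = 34.500000, DF = 0.647490, PV = 22.338401
  t = 7.0000: CF_t = 34.500000, DF = 0.626199, PV = 21.603870
  t = 7.5000: CF_t = 34.500000, DF = 0.605608, PV = 20.893491
  t = 8.0000: CF_t = 34.500000, DF = 0.585695, PV = 20.206471
  t = 8.5000: CF_t = 34.500000, DF = 0.566436, PV = 19.542042
  t = 9.0000: CF_t = 34.500000, DF = 0.547810, PV = 18.899460
  t = 9.5000: CF_t = 34.500000, DF = 0.529797, PV = 18.278008
  t = 10.0000: CF_t = 1034.500000, DF = 0.512377, PV = 530.053516
Price P = sum_t PV_t = 1007.170933
First compute Macaulay numerator sum_t t * PV_t:
  t * PV_t at t = 0.5000: 16.682785
  t * PV_t at t = 1.0000: 32.268444
  t * PV_t at t = 1.5000: 46.811088
  t * PV_t at t = 2.0000: 60.362461
  t * PV_t at t = 2.5000: 72.972027
  t * PV_t at t = 3.0000: 84.687072
  t * PV_t at t = 3.5000: 95.552789
  t * PV_t at t = 4.0000: 105.612367
  t * PV_t at t = 4.5000: 114.907072
  t * PV_t at t = 5.0000: 123.476330
  t * PV_t at t = 5.5000: 131.357798
  t * PV_t at t = 6.0000: 138.587443
  t * PV_t at t = 6.5000: 145.199609
  t * PV_t at t = 7.0000: 151.227089
  t * PV_t at t = 7.5000: 156.701184
  t * PV_t at t = 8.0000: 161.651769
  t * PV_t at t = 8.5000: 166.107355
  t * PV_t at t = 9.0000: 170.095141
  t * PV_t at t = 9.5000: 173.641074
  t * PV_t at t = 10.0000: 5300.535162
Macaulay duration D = 7448.436058 / 1007.170933 = 7.395404
Modified duration = D / (1 + y/m) = 7.395404 / (1 + 0.034000) = 7.152228


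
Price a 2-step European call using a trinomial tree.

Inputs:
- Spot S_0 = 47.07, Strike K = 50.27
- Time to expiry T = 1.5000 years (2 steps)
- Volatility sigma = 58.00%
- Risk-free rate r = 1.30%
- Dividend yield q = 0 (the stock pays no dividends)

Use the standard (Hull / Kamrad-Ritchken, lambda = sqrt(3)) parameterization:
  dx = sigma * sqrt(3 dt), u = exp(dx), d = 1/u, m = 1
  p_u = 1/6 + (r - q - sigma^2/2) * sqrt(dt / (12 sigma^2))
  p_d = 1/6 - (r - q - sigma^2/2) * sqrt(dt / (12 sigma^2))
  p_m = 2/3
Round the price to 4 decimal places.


Answer: Price = V(0,0) = 10.2262

Derivation:
dt = T/N = 0.750000; dx = sigma*sqrt(3*dt) = 0.870000
u = exp(dx) = 2.386911; d = 1/u = 0.418952
p_u = 0.099770, p_m = 0.666667, p_d = 0.233563
Discount per step: exp(-r*dt) = 0.990297
Stock lattice S(k, j) with j the centered position index:
  k=0: S(0,+0) = 47.0700
  k=1: S(1,-1) = 19.7200; S(1,+0) = 47.0700; S(1,+1) = 112.3519
  k=2: S(2,-2) = 8.2617; S(2,-1) = 19.7200; S(2,+0) = 47.0700; S(2,+1) = 112.3519; S(2,+2) = 268.1740
Terminal payoffs V(N, j) = max(S_T - K, 0):
  V(2,-2) = 0.000000; V(2,-1) = 0.000000; V(2,+0) = 0.000000; V(2,+1) = 62.081894; V(2,+2) = 217.903955
Backward induction: V(k, j) = exp(-r*dt) * [p_u * V(k+1, j+1) + p_m * V(k+1, j) + p_d * V(k+1, j-1)]
  V(1,-1) = exp(-r*dt) * [p_u*0.000000 + p_m*0.000000 + p_d*0.000000] = 0.000000
  V(1,+0) = exp(-r*dt) * [p_u*62.081894 + p_m*0.000000 + p_d*0.000000] = 6.133820
  V(1,+1) = exp(-r*dt) * [p_u*217.903955 + p_m*62.081894 + p_d*0.000000] = 62.515722
  V(0,+0) = exp(-r*dt) * [p_u*62.515722 + p_m*6.133820 + p_d*0.000000] = 10.226221


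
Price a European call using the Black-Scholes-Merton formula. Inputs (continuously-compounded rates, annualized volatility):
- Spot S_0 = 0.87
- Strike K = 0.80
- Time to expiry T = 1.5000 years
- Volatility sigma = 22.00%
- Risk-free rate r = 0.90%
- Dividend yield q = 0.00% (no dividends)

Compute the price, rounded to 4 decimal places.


d1 = (ln(S/K) + (r - q + 0.5*sigma^2) * T) / (sigma * sqrt(T)) = 0.49613852
d2 = d1 - sigma * sqrt(T) = 0.22669465
exp(-rT) = 0.98659072; exp(-qT) = 1.00000000
C = S_0 * exp(-qT) * N(d1) - K * exp(-rT) * N(d2)
N(d1) = 0.69010166; N(d2) = 0.58966941
C = 0.8700 * 1.00000000 * 0.69010166 - 0.8000 * 0.98659072 * 0.58966941 = 0.1350

Answer: Price = 0.1350


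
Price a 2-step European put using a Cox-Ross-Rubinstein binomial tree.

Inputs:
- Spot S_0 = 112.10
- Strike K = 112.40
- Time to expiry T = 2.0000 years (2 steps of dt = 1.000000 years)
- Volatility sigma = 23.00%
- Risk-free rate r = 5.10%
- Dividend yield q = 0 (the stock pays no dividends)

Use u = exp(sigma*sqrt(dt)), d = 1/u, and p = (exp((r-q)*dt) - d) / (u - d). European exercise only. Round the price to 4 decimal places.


Answer: Price = V(0,0) = 7.5620

Derivation:
dt = T/N = 1.000000
u = exp(sigma*sqrt(dt)) = 1.258600; d = 1/u = 0.794534
p = (exp((r-q)*dt) - d) / (u - d) = 0.555501
Discount per step: exp(-r*dt) = 0.950279
Stock lattice S(k, i) with i counting down-moves:
  k=0: S(0,0) = 112.1000
  k=1: S(1,0) = 141.0891; S(1,1) = 89.0672
  k=2: S(2,0) = 177.5747; S(2,1) = 112.1000; S(2,2) = 70.7669
Terminal payoffs V(N, i) = max(K - S_T, 0):
  V(2,0) = 0.000000; V(2,1) = 0.300000; V(2,2) = 41.633103
Backward induction: V(k, i) = exp(-r*dt) * [p * V(k+1, i) + (1-p) * V(k+1, i+1)].
  V(1,0) = exp(-r*dt) * [p*0.000000 + (1-p)*0.300000] = 0.126719
  V(1,1) = exp(-r*dt) * [p*0.300000 + (1-p)*41.633103] = 17.744106
  V(0,0) = exp(-r*dt) * [p*0.126719 + (1-p)*17.744106] = 7.561968


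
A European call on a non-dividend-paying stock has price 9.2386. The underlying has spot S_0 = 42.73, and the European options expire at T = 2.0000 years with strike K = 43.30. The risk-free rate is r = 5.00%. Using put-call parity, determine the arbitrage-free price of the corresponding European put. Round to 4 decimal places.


Put-call parity: C - P = S_0 * exp(-qT) - K * exp(-rT).
S_0 * exp(-qT) = 42.7300 * 1.00000000 = 42.73000000
K * exp(-rT) = 43.3000 * 0.90483742 = 39.17946020
P = C - S*exp(-qT) + K*exp(-rT)
P = 9.2386 - 42.73000000 + 39.17946020 = 5.6881

Answer: Put price = 5.6881


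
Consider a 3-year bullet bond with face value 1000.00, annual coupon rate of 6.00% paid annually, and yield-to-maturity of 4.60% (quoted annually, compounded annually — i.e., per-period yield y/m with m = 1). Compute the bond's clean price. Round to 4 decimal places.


Coupon per period c = face * coupon_rate / m = 60.000000
Periods per year m = 1; per-period yield y/m = 0.046000
Number of cashflows N = 3
Cashflows (t years, CF_t, discount factor 1/(1+y/m)^(m*t), PV):
  t = 1.0000: CF_t = 60.000000, DF = 0.956023, PV = 57.361377
  t = 2.0000: CF_t = 60.000000, DF = 0.913980, PV = 54.838792
  t = 3.0000: CF_t = 1060.000000, DF = 0.873786, PV = 926.212871
Price P = sum_t PV_t = 1038.413040

Answer: Price = 1038.4130


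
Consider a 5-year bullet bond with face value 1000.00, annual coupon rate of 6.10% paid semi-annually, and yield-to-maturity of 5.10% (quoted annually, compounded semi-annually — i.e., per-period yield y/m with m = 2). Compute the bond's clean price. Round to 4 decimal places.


Answer: Price = 1043.6475

Derivation:
Coupon per period c = face * coupon_rate / m = 30.500000
Periods per year m = 2; per-period yield y/m = 0.025500
Number of cashflows N = 10
Cashflows (t years, CF_t, discount factor 1/(1+y/m)^(m*t), PV):
  t = 0.5000: CF_t = 30.500000, DF = 0.975134, PV = 29.741589
  t = 1.0000: CF_t = 30.500000, DF = 0.950886, PV = 29.002038
  t = 1.5000: CF_t = 30.500000, DF = 0.927242, PV = 28.280875
  t = 2.0000: CF_t = 30.500000, DF = 0.904185, PV = 27.577645
  t = 2.5000: CF_t = 30.500000, DF = 0.881702, PV = 26.891902
  t = 3.0000: CF_t = 30.500000, DF = 0.859777, PV = 26.223210
  t = 3.5000: CF_t = 30.500000, DF = 0.838398, PV = 25.571146
  t = 4.0000: CF_t = 30.500000, DF = 0.817551, PV = 24.935296
  t = 4.5000: CF_t = 30.500000, DF = 0.797222, PV = 24.315257
  t = 5.0000: CF_t = 1030.500000, DF = 0.777398, PV = 801.108517
Price P = sum_t PV_t = 1043.647474


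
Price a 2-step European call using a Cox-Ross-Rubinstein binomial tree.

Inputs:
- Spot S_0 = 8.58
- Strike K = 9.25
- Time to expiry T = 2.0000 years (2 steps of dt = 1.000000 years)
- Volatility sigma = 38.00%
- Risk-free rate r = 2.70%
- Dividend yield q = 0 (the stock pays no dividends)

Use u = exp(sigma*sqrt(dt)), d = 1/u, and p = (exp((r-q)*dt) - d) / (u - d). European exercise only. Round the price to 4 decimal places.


dt = T/N = 1.000000
u = exp(sigma*sqrt(dt)) = 1.462285; d = 1/u = 0.683861
p = (exp((r-q)*dt) - d) / (u - d) = 0.441285
Discount per step: exp(-r*dt) = 0.973361
Stock lattice S(k, i) with i counting down-moves:
  k=0: S(0,0) = 8.5800
  k=1: S(1,0) = 12.5464; S(1,1) = 5.8675
  k=2: S(2,0) = 18.3464; S(2,1) = 8.5800; S(2,2) = 4.0126
Terminal payoffs V(N, i) = max(S_T - K, 0):
  V(2,0) = 9.096410; V(2,1) = 0.000000; V(2,2) = 0.000000
Backward induction: V(k, i) = exp(-r*dt) * [p * V(k+1, i) + (1-p) * V(k+1, i+1)].
  V(1,0) = exp(-r*dt) * [p*9.096410 + (1-p)*0.000000] = 3.907177
  V(1,1) = exp(-r*dt) * [p*0.000000 + (1-p)*0.000000] = 0.000000
  V(0,0) = exp(-r*dt) * [p*3.907177 + (1-p)*0.000000] = 1.678248

Answer: Price = V(0,0) = 1.6782


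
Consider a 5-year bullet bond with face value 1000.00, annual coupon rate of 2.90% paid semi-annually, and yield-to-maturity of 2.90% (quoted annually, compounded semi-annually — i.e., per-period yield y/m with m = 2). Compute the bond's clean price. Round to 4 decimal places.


Answer: Price = 1000.0000

Derivation:
Coupon per period c = face * coupon_rate / m = 14.500000
Periods per year m = 2; per-period yield y/m = 0.014500
Number of cashflows N = 10
Cashflows (t years, CF_t, discount factor 1/(1+y/m)^(m*t), PV):
  t = 0.5000: CF_t = 14.500000, DF = 0.985707, PV = 14.292755
  t = 1.0000: CF_t = 14.500000, DF = 0.971619, PV = 14.088472
  t = 1.5000: CF_t = 14.500000, DF = 0.957732, PV = 13.887109
  t = 2.0000: CF_t = 14.500000, DF = 0.944043, PV = 13.688624
  t = 2.5000: CF_t = 14.500000, DF = 0.930550, PV = 13.492976
  t = 3.0000: CF_t = 14.500000, DF = 0.917250, PV = 13.300124
  t = 3.5000: CF_t = 14.500000, DF = 0.904140, PV = 13.110029
  t = 4.0000: CF_t = 14.500000, DF = 0.891217, PV = 12.922650
  t = 4.5000: CF_t = 14.500000, DF = 0.878479, PV = 12.737950
  t = 5.0000: CF_t = 1014.500000, DF = 0.865923, PV = 878.479311
Price P = sum_t PV_t = 1000.000000


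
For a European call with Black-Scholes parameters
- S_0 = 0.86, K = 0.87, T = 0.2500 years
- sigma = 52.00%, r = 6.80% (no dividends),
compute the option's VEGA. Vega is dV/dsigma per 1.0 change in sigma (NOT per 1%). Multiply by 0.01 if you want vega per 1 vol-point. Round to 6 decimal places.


d1 = 0.1509199138; d2 = -0.1090800862
phi(d1) = 0.3944247347; exp(-qT) = 1.0000000000; exp(-rT) = 0.9831436846
Vega = S * exp(-qT) * phi(d1) * sqrt(T) = 0.8600 * 1.0000000000 * 0.3944247347 * 0.5000000000 = 0.169603

Answer: Vega = 0.169603


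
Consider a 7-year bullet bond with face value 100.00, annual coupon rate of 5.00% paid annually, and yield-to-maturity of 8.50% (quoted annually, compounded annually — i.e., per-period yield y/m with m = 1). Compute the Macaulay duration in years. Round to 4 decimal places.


Coupon per period c = face * coupon_rate / m = 5.000000
Periods per year m = 1; per-period yield y/m = 0.085000
Number of cashflows N = 7
Cashflows (t years, CF_t, discount factor 1/(1+y/m)^(m*t), PV):
  t = 1.0000: CF_t = 5.000000, DF = 0.921659, PV = 4.608295
  t = 2.0000: CF_t = 5.000000, DF = 0.849455, PV = 4.247276
  t = 3.0000: CF_t = 5.000000, DF = 0.782908, PV = 3.914540
  t = 4.0000: CF_t = 5.000000, DF = 0.721574, PV = 3.607871
  t = 5.0000: CF_t = 5.000000, DF = 0.665045, PV = 3.325227
  t = 6.0000: CF_t = 5.000000, DF = 0.612945, PV = 3.064725
  t = 7.0000: CF_t = 105.000000, DF = 0.564926, PV = 59.317267
Price P = sum_t PV_t = 82.085203
Macaulay numerator sum_t t * PV_t:
  t * PV_t at t = 1.0000: 4.608295
  t * PV_t at t = 2.0000: 8.494553
  t * PV_t at t = 3.0000: 11.743621
  t * PV_t at t = 4.0000: 14.431486
  t * PV_t at t = 5.0000: 16.626136
  t * PV_t at t = 6.0000: 18.388353
  t * PV_t at t = 7.0000: 415.220868
Macaulay duration D = (sum_t t * PV_t) / P = 489.513311 / 82.085203 = 5.963478

Answer: Macaulay duration = 5.9635 years


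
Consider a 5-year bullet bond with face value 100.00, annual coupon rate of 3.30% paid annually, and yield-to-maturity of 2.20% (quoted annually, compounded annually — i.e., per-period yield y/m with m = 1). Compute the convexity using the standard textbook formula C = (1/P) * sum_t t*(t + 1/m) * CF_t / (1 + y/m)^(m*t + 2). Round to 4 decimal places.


Answer: Convexity = 26.4267

Derivation:
Coupon per period c = face * coupon_rate / m = 3.300000
Periods per year m = 1; per-period yield y/m = 0.022000
Number of cashflows N = 5
Cashflows (t years, CF_t, discount factor 1/(1+y/m)^(m*t), PV):
  t = 1.0000: CF_t = 3.300000, DF = 0.978474, PV = 3.228963
  t = 2.0000: CF_t = 3.300000, DF = 0.957411, PV = 3.159455
  t = 3.0000: CF_t = 3.300000, DF = 0.936801, PV = 3.091443
  t = 4.0000: CF_t = 3.300000, DF = 0.916635, PV = 3.024895
  t = 5.0000: CF_t = 103.300000, DF = 0.896903, PV = 92.650089
Price P = sum_t PV_t = 105.154845
Convexity numerator sum_t t*(t + 1/m) * CF_t / (1+y/m)^(m*t + 2):
  t = 1.0000: term = 6.182886
  t = 2.0000: term = 18.149372
  t = 3.0000: term = 35.517362
  t = 4.0000: term = 57.921335
  t = 5.0000: term = 2661.125188
Convexity = (1/P) * sum = 2778.896143 / 105.154845 = 26.426706


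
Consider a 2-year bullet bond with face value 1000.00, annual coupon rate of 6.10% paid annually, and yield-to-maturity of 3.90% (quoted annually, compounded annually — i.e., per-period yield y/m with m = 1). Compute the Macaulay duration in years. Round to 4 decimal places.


Coupon per period c = face * coupon_rate / m = 61.000000
Periods per year m = 1; per-period yield y/m = 0.039000
Number of cashflows N = 2
Cashflows (t years, CF_t, discount factor 1/(1+y/m)^(m*t), PV):
  t = 1.0000: CF_t = 61.000000, DF = 0.962464, PV = 58.710298
  t = 2.0000: CF_t = 1061.000000, DF = 0.926337, PV = 982.843317
Price P = sum_t PV_t = 1041.553615
Macaulay numerator sum_t t * PV_t:
  t * PV_t at t = 1.0000: 58.710298
  t * PV_t at t = 2.0000: 1965.686633
Macaulay duration D = (sum_t t * PV_t) / P = 2024.396932 / 1041.553615 = 1.943632

Answer: Macaulay duration = 1.9436 years


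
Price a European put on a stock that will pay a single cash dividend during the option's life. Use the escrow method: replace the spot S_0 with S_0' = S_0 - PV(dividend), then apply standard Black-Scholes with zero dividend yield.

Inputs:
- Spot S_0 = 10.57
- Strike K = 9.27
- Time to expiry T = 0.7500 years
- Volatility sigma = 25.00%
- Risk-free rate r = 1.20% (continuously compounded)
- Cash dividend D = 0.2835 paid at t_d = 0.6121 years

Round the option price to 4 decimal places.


Answer: Price = 0.4003

Derivation:
PV(D) = D * exp(-r * t_d) = 0.2835 * 0.99268171 = 0.28142526
S_0' = S_0 - PV(D) = 10.5700 - 0.28142526 = 10.28857474
d1 = (ln(S_0'/K) + (r + sigma^2/2)*T) / (sigma*sqrt(T)) = 0.63133553
d2 = d1 - sigma*sqrt(T) = 0.41482918
exp(-rT) = 0.99104038
N(-d1) = 0.26391058; N(-d2) = 0.33913348
P = K * exp(-rT) * N(-d2) - S_0' * N(-d1) = 9.2700 * 0.99104038 * 0.33913348 - 10.28857474 * 0.26391058 = 0.4003


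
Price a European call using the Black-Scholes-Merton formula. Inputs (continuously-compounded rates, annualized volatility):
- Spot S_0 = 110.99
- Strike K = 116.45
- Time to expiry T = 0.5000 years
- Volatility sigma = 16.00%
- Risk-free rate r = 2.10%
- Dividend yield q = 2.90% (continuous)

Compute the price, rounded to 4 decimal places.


d1 = (ln(S/K) + (r - q + 0.5*sigma^2) * T) / (sigma * sqrt(T)) = -0.40324434
d2 = d1 - sigma * sqrt(T) = -0.51638142
exp(-rT) = 0.98955493; exp(-qT) = 0.98560462
C = S_0 * exp(-qT) * N(d1) - K * exp(-rT) * N(d2)
N(d1) = 0.34338424; N(d2) = 0.30279402
C = 110.9900 * 0.98560462 * 0.34338424 - 116.4500 * 0.98955493 * 0.30279402 = 2.6715

Answer: Price = 2.6715


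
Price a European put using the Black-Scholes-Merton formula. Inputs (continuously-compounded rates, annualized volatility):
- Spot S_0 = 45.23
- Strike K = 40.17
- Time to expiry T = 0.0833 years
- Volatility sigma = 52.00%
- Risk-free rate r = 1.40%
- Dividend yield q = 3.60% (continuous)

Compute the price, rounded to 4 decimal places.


d1 = (ln(S/K) + (r - q + 0.5*sigma^2) * T) / (sigma * sqrt(T)) = 0.85333691
d2 = d1 - sigma * sqrt(T) = 0.70325587
exp(-rT) = 0.99883448; exp(-qT) = 0.99700569
P = K * exp(-rT) * N(-d2) - S_0 * exp(-qT) * N(-d1)
N(-d1) = 0.19673625; N(-d2) = 0.24094815
P = 40.1700 * 0.99883448 * 0.24094815 - 45.2300 * 0.99700569 * 0.19673625 = 0.7959

Answer: Price = 0.7959


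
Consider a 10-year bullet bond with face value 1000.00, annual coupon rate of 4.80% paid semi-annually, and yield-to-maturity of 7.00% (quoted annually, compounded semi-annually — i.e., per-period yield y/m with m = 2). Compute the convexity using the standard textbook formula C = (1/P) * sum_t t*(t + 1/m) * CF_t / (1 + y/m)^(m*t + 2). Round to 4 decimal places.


Coupon per period c = face * coupon_rate / m = 24.000000
Periods per year m = 2; per-period yield y/m = 0.035000
Number of cashflows N = 20
Cashflows (t years, CF_t, discount factor 1/(1+y/m)^(m*t), PV):
  t = 0.5000: CF_t = 24.000000, DF = 0.966184, PV = 23.188406
  t = 1.0000: CF_t = 24.000000, DF = 0.933511, PV = 22.404257
  t = 1.5000: CF_t = 24.000000, DF = 0.901943, PV = 21.646625
  t = 2.0000: CF_t = 24.000000, DF = 0.871442, PV = 20.914613
  t = 2.5000: CF_t = 24.000000, DF = 0.841973, PV = 20.207356
  t = 3.0000: CF_t = 24.000000, DF = 0.813501, PV = 19.524015
  t = 3.5000: CF_t = 24.000000, DF = 0.785991, PV = 18.863783
  t = 4.0000: CF_t = 24.000000, DF = 0.759412, PV = 18.225877
  t = 4.5000: CF_t = 24.000000, DF = 0.733731, PV = 17.609543
  t = 5.0000: CF_t = 24.000000, DF = 0.708919, PV = 17.014052
  t = 5.5000: CF_t = 24.000000, DF = 0.684946, PV = 16.438697
  t = 6.0000: CF_t = 24.000000, DF = 0.661783, PV = 15.882799
  t = 6.5000: CF_t = 24.000000, DF = 0.639404, PV = 15.345700
  t = 7.0000: CF_t = 24.000000, DF = 0.617782, PV = 14.826763
  t = 7.5000: CF_t = 24.000000, DF = 0.596891, PV = 14.325375
  t = 8.0000: CF_t = 24.000000, DF = 0.576706, PV = 13.840942
  t = 8.5000: CF_t = 24.000000, DF = 0.557204, PV = 13.372891
  t = 9.0000: CF_t = 24.000000, DF = 0.538361, PV = 12.920667
  t = 9.5000: CF_t = 24.000000, DF = 0.520156, PV = 12.483737
  t = 10.0000: CF_t = 1024.000000, DF = 0.502566, PV = 514.627466
Price P = sum_t PV_t = 843.663564
Convexity numerator sum_t t*(t + 1/m) * CF_t / (1+y/m)^(m*t + 2):
  t = 0.5000: term = 10.823312
  t = 1.0000: term = 31.371920
  t = 1.5000: term = 60.622068
  t = 2.0000: term = 97.620077
  t = 2.5000: term = 141.478373
  t = 3.0000: term = 191.371712
  t = 3.5000: term = 246.533607
  t = 4.0000: term = 306.252928
  t = 4.5000: term = 369.870685
  t = 5.0000: term = 436.776977
  t = 5.5000: term = 506.408089
  t = 6.0000: term = 578.243756
  t = 6.5000: term = 651.804556
  t = 7.0000: term = 726.649449
  t = 7.5000: term = 802.373442
  t = 8.0000: term = 878.605380
  t = 8.5000: term = 955.005848
  t = 9.0000: term = 1031.265195
  t = 9.5000: term = 1107.101658
  t = 10.0000: term = 50443.075819
Convexity = (1/P) * sum = 59573.254851 / 843.663564 = 70.612573

Answer: Convexity = 70.6126


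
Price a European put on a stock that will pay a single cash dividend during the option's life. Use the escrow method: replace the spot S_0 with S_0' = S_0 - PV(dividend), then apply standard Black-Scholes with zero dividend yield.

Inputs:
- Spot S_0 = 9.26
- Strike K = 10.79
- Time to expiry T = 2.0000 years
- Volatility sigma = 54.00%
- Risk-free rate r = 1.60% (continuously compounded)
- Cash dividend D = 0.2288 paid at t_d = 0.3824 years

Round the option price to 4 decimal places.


PV(D) = D * exp(-r * t_d) = 0.2288 * 0.99390028 = 0.22740438
S_0' = S_0 - PV(D) = 9.2600 - 0.22740438 = 9.03259562
d1 = (ln(S_0'/K) + (r + sigma^2/2)*T) / (sigma*sqrt(T)) = 0.19094501
d2 = d1 - sigma*sqrt(T) = -0.57273032
exp(-rT) = 0.96850658
N(-d1) = 0.42428434; N(-d2) = 0.71658635
P = K * exp(-rT) * N(-d2) - S_0' * N(-d1) = 10.7900 * 0.96850658 * 0.71658635 - 9.03259562 * 0.42428434 = 3.6561

Answer: Price = 3.6561


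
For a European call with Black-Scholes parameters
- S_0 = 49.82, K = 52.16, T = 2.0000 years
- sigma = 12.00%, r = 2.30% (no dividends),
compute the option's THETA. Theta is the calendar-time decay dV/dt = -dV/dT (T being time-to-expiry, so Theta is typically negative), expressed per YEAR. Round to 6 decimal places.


Answer: Theta = -1.374569

Derivation:
d1 = 0.0854455591; d2 = -0.0842600684
phi(d1) = 0.3974886078; exp(-qT) = 1.0000000000; exp(-rT) = 0.9550419622
Theta = -S*exp(-qT)*phi(d1)*sigma/(2*sqrt(T)) - r*K*exp(-rT)*N(d2) + q*S*exp(-qT)*N(d1)
N(d1) = 0.5340464127; N(d2) = 0.4664248301; sqrt(T) = 1.4142135624
Term 1 = -49.8200 * 1.0000000000 * 0.3974886078 * 0.1200 / (2 * 1.4142135624) = -0.8401651476
Term 2 = -0.0230 * 52.1600 * 0.9550419622 * 0.4664248301 = -0.5344037963
Term 3 = 0 (no dividend yield, q = 0)
Theta = -0.8401651476 + (-0.5344037963) + (0.0000000000) = -1.374569


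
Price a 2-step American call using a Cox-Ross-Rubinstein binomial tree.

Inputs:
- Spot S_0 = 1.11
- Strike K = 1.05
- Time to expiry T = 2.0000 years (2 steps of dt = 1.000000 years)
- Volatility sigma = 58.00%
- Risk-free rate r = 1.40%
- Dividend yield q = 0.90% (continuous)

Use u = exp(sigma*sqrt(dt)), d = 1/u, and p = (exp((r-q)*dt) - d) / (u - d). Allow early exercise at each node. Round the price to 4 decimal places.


Answer: Price = V(0,0) = 0.3473

Derivation:
dt = T/N = 1.000000
u = exp(sigma*sqrt(dt)) = 1.786038; d = 1/u = 0.559898
p = (exp((r-q)*dt) - d) / (u - d) = 0.363021
Discount per step: exp(-r*dt) = 0.986098
Stock lattice S(k, i) with i counting down-moves:
  k=0: S(0,0) = 1.1100
  k=1: S(1,0) = 1.9825; S(1,1) = 0.6215
  k=2: S(2,0) = 3.5408; S(2,1) = 1.1100; S(2,2) = 0.3480
Terminal payoffs V(N, i) = max(S_T - K, 0):
  V(2,0) = 2.490826; V(2,1) = 0.060000; V(2,2) = 0.000000
Backward induction: V(k, i) = exp(-r*dt) * [p * V(k+1, i) + (1-p) * V(k+1, i+1)]; then take max(V_cont, immediate exercise) for American.
  V(1,0) = exp(-r*dt) * [p*2.490826 + (1-p)*0.060000] = 0.929338; exercise = 0.932503; V(1,0) = max -> 0.932503
  V(1,1) = exp(-r*dt) * [p*0.060000 + (1-p)*0.000000] = 0.021478; exercise = 0.000000; V(1,1) = max -> 0.021478
  V(0,0) = exp(-r*dt) * [p*0.932503 + (1-p)*0.021478] = 0.347303; exercise = 0.060000; V(0,0) = max -> 0.347303


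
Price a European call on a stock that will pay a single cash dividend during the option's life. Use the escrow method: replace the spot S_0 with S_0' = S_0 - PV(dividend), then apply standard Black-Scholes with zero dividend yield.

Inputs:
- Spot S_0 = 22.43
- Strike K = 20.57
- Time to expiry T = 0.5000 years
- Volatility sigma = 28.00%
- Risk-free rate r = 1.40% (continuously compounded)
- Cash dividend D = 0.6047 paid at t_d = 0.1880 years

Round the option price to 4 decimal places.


PV(D) = D * exp(-r * t_d) = 0.6047 * 0.99737146 = 0.60311052
S_0' = S_0 - PV(D) = 22.4300 - 0.60311052 = 21.82688948
d1 = (ln(S_0'/K) + (r + sigma^2/2)*T) / (sigma*sqrt(T)) = 0.43390581
d2 = d1 - sigma*sqrt(T) = 0.23591592
exp(-rT) = 0.99302444
N(d1) = 0.66782158; N(d2) = 0.59325104
C = S_0' * N(d1) - K * exp(-rT) * N(d2) = 21.82688948 * 0.66782158 - 20.5700 * 0.99302444 * 0.59325104 = 2.4584

Answer: Price = 2.4584


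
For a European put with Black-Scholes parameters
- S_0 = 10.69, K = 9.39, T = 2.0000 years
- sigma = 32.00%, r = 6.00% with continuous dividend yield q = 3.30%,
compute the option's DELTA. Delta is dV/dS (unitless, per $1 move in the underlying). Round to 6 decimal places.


d1 = 0.6321168515; d2 = 0.1795685116
phi(d1) = 0.3266962659; exp(-qT) = 0.9361308643; exp(-rT) = 0.8869204367
N(-d1) = 0.2636552622
Delta = -exp(-qT) * N(-d1) = -0.9361308643 * 0.2636552622 = -0.246816

Answer: Delta = -0.246816


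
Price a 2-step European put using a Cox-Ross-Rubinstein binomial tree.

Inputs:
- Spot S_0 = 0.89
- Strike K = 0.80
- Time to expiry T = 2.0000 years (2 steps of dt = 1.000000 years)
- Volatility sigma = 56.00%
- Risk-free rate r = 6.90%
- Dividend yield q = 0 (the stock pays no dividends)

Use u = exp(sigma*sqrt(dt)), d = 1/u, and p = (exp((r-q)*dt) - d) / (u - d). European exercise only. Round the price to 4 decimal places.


Answer: Price = V(0,0) = 0.1472

Derivation:
dt = T/N = 1.000000
u = exp(sigma*sqrt(dt)) = 1.750673; d = 1/u = 0.571209
p = (exp((r-q)*dt) - d) / (u - d) = 0.424114
Discount per step: exp(-r*dt) = 0.933327
Stock lattice S(k, i) with i counting down-moves:
  k=0: S(0,0) = 0.8900
  k=1: S(1,0) = 1.5581; S(1,1) = 0.5084
  k=2: S(2,0) = 2.7277; S(2,1) = 0.8900; S(2,2) = 0.2904
Terminal payoffs V(N, i) = max(K - S_T, 0):
  V(2,0) = 0.000000; V(2,1) = 0.000000; V(2,2) = 0.509611
Backward induction: V(k, i) = exp(-r*dt) * [p * V(k+1, i) + (1-p) * V(k+1, i+1)].
  V(1,0) = exp(-r*dt) * [p*0.000000 + (1-p)*0.000000] = 0.000000
  V(1,1) = exp(-r*dt) * [p*0.000000 + (1-p)*0.509611] = 0.273911
  V(0,0) = exp(-r*dt) * [p*0.000000 + (1-p)*0.273911] = 0.147224


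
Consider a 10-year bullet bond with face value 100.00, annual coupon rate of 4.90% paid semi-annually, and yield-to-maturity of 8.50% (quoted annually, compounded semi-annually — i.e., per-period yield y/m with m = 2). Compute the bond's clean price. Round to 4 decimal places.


Coupon per period c = face * coupon_rate / m = 2.450000
Periods per year m = 2; per-period yield y/m = 0.042500
Number of cashflows N = 20
Cashflows (t years, CF_t, discount factor 1/(1+y/m)^(m*t), PV):
  t = 0.5000: CF_t = 2.450000, DF = 0.959233, PV = 2.350120
  t = 1.0000: CF_t = 2.450000, DF = 0.920127, PV = 2.254312
  t = 1.5000: CF_t = 2.450000, DF = 0.882616, PV = 2.162409
  t = 2.0000: CF_t = 2.450000, DF = 0.846634, PV = 2.074253
  t = 2.5000: CF_t = 2.450000, DF = 0.812119, PV = 1.989692
  t = 3.0000: CF_t = 2.450000, DF = 0.779011, PV = 1.908577
  t = 3.5000: CF_t = 2.450000, DF = 0.747253, PV = 1.830769
  t = 4.0000: CF_t = 2.450000, DF = 0.716789, PV = 1.756134
  t = 4.5000: CF_t = 2.450000, DF = 0.687568, PV = 1.684541
  t = 5.0000: CF_t = 2.450000, DF = 0.659537, PV = 1.615866
  t = 5.5000: CF_t = 2.450000, DF = 0.632650, PV = 1.549992
  t = 6.0000: CF_t = 2.450000, DF = 0.606858, PV = 1.486803
  t = 6.5000: CF_t = 2.450000, DF = 0.582118, PV = 1.426190
  t = 7.0000: CF_t = 2.450000, DF = 0.558387, PV = 1.368048
  t = 7.5000: CF_t = 2.450000, DF = 0.535623, PV = 1.312276
  t = 8.0000: CF_t = 2.450000, DF = 0.513787, PV = 1.258778
  t = 8.5000: CF_t = 2.450000, DF = 0.492841, PV = 1.207461
  t = 9.0000: CF_t = 2.450000, DF = 0.472749, PV = 1.158236
  t = 9.5000: CF_t = 2.450000, DF = 0.453477, PV = 1.111017
  t = 10.0000: CF_t = 102.450000, DF = 0.434989, PV = 44.564669
Price P = sum_t PV_t = 76.070142

Answer: Price = 76.0701


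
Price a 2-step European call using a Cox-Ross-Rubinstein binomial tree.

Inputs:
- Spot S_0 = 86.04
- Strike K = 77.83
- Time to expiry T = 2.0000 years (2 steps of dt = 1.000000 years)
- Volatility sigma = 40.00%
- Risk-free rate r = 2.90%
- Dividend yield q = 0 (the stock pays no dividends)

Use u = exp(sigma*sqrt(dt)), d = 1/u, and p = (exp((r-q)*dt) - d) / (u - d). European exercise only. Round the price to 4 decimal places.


Answer: Price = V(0,0) = 24.3063

Derivation:
dt = T/N = 1.000000
u = exp(sigma*sqrt(dt)) = 1.491825; d = 1/u = 0.670320
p = (exp((r-q)*dt) - d) / (u - d) = 0.437130
Discount per step: exp(-r*dt) = 0.971416
Stock lattice S(k, i) with i counting down-moves:
  k=0: S(0,0) = 86.0400
  k=1: S(1,0) = 128.3566; S(1,1) = 57.6743
  k=2: S(2,0) = 191.4855; S(2,1) = 86.0400; S(2,2) = 38.6603
Terminal payoffs V(N, i) = max(S_T - K, 0):
  V(2,0) = 113.655541; V(2,1) = 8.210000; V(2,2) = 0.000000
Backward induction: V(k, i) = exp(-r*dt) * [p * V(k+1, i) + (1-p) * V(k+1, i+1)].
  V(1,0) = exp(-r*dt) * [p*113.655541 + (1-p)*8.210000] = 52.751254
  V(1,1) = exp(-r*dt) * [p*8.210000 + (1-p)*0.000000] = 3.486258
  V(0,0) = exp(-r*dt) * [p*52.751254 + (1-p)*3.486258] = 24.306276


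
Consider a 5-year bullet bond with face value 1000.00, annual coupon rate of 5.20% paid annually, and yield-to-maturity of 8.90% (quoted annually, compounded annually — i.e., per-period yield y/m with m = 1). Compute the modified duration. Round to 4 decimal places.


Coupon per period c = face * coupon_rate / m = 52.000000
Periods per year m = 1; per-period yield y/m = 0.089000
Number of cashflows N = 5
Cashflows (t years, CF_t, discount factor 1/(1+y/m)^(m*t), PV):
  t = 1.0000: CF_t = 52.000000, DF = 0.918274, PV = 47.750230
  t = 2.0000: CF_t = 52.000000, DF = 0.843226, PV = 43.847777
  t = 3.0000: CF_t = 52.000000, DF = 0.774313, PV = 40.264258
  t = 4.0000: CF_t = 52.000000, DF = 0.711031, PV = 36.973607
  t = 5.0000: CF_t = 1052.000000, DF = 0.652921, PV = 686.872835
Price P = sum_t PV_t = 855.708708
First compute Macaulay numerator sum_t t * PV_t:
  t * PV_t at t = 1.0000: 47.750230
  t * PV_t at t = 2.0000: 87.695555
  t * PV_t at t = 3.0000: 120.792775
  t * PV_t at t = 4.0000: 147.894429
  t * PV_t at t = 5.0000: 3434.364176
Macaulay duration D = 3838.497165 / 855.708708 = 4.485752
Modified duration = D / (1 + y/m) = 4.485752 / (1 + 0.089000) = 4.119148

Answer: Modified duration = 4.1191


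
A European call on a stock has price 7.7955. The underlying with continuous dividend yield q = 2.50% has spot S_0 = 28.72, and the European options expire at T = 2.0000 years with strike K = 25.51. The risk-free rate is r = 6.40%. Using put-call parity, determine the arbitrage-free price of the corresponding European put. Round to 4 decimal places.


Answer: Put price = 2.9213

Derivation:
Put-call parity: C - P = S_0 * exp(-qT) - K * exp(-rT).
S_0 * exp(-qT) = 28.7200 * 0.95122942 = 27.31930907
K * exp(-rT) = 25.5100 * 0.87985338 = 22.44505970
P = C - S*exp(-qT) + K*exp(-rT)
P = 7.7955 - 27.31930907 + 22.44505970 = 2.9213


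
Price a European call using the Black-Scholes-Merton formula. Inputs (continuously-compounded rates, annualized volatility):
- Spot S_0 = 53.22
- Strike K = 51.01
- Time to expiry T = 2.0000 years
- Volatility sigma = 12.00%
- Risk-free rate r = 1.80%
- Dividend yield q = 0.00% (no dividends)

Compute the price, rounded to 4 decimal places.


Answer: Price = 5.8321

Derivation:
d1 = (ln(S/K) + (r - q + 0.5*sigma^2) * T) / (sigma * sqrt(T)) = 0.54690333
d2 = d1 - sigma * sqrt(T) = 0.37719771
exp(-rT) = 0.96464029; exp(-qT) = 1.00000000
C = S_0 * exp(-qT) * N(d1) - K * exp(-rT) * N(d2)
N(d1) = 0.70777743; N(d2) = 0.64698666
C = 53.2200 * 1.00000000 * 0.70777743 - 51.0100 * 0.96464029 * 0.64698666 = 5.8321


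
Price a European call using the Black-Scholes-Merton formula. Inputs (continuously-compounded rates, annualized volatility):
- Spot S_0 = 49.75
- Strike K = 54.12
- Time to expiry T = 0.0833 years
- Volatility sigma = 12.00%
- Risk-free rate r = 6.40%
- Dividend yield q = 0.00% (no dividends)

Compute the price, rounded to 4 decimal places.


Answer: Price = 0.0070

Derivation:
d1 = (ln(S/K) + (r - q + 0.5*sigma^2) * T) / (sigma * sqrt(T)) = -2.25969228
d2 = d1 - sigma * sqrt(T) = -2.29432637
exp(-rT) = 0.99468299; exp(-qT) = 1.00000000
C = S_0 * exp(-qT) * N(d1) - K * exp(-rT) * N(d2)
N(d1) = 0.01192018; N(d2) = 0.01088588
C = 49.7500 * 1.00000000 * 0.01192018 - 54.1200 * 0.99468299 * 0.01088588 = 0.0070


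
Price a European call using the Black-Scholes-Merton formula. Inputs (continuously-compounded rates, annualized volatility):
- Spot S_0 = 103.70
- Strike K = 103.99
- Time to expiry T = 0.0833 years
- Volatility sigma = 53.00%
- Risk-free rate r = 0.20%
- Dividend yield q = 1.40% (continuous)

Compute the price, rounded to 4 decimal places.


Answer: Price = 6.1319

Derivation:
d1 = (ln(S/K) + (r - q + 0.5*sigma^2) * T) / (sigma * sqrt(T)) = 0.05169251
d2 = d1 - sigma * sqrt(T) = -0.10127471
exp(-rT) = 0.99983341; exp(-qT) = 0.99883448
C = S_0 * exp(-qT) * N(d1) - K * exp(-rT) * N(d2)
N(d1) = 0.52061315; N(d2) = 0.45966620
C = 103.7000 * 0.99883448 * 0.52061315 - 103.9900 * 0.99983341 * 0.45966620 = 6.1319


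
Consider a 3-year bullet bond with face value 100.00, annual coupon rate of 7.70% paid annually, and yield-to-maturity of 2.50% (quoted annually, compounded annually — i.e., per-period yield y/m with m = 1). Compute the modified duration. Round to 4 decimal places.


Answer: Modified duration = 2.7369

Derivation:
Coupon per period c = face * coupon_rate / m = 7.700000
Periods per year m = 1; per-period yield y/m = 0.025000
Number of cashflows N = 3
Cashflows (t years, CF_t, discount factor 1/(1+y/m)^(m*t), PV):
  t = 1.0000: CF_t = 7.700000, DF = 0.975610, PV = 7.512195
  t = 2.0000: CF_t = 7.700000, DF = 0.951814, PV = 7.328971
  t = 3.0000: CF_t = 107.700000, DF = 0.928599, PV = 100.010157
Price P = sum_t PV_t = 114.851323
First compute Macaulay numerator sum_t t * PV_t:
  t * PV_t at t = 1.0000: 7.512195
  t * PV_t at t = 2.0000: 14.657942
  t * PV_t at t = 3.0000: 300.030470
Macaulay duration D = 322.200606 / 114.851323 = 2.805371
Modified duration = D / (1 + y/m) = 2.805371 / (1 + 0.025000) = 2.736948


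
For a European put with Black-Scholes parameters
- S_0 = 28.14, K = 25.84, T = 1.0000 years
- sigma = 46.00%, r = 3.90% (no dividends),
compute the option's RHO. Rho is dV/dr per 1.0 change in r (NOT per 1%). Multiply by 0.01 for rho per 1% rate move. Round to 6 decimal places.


d1 = 0.5001486365; d2 = 0.0401486365
phi(d1) = 0.3520391590; exp(-qT) = 1.0000000000; exp(-rT) = 0.9617507091
N(-d2) = 0.4839873134
Rho = -K*T*exp(-rT)*N(-d2) = -25.8400 * 1.0000 * 0.9617507091 * 0.4839873134 = -12.027878

Answer: Rho = -12.027878


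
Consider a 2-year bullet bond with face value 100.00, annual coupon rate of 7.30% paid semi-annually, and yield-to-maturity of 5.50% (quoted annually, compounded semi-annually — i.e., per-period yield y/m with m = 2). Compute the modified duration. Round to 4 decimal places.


Answer: Modified duration = 1.8479

Derivation:
Coupon per period c = face * coupon_rate / m = 3.650000
Periods per year m = 2; per-period yield y/m = 0.027500
Number of cashflows N = 4
Cashflows (t years, CF_t, discount factor 1/(1+y/m)^(m*t), PV):
  t = 0.5000: CF_t = 3.650000, DF = 0.973236, PV = 3.552311
  t = 1.0000: CF_t = 3.650000, DF = 0.947188, PV = 3.457237
  t = 1.5000: CF_t = 3.650000, DF = 0.921838, PV = 3.364708
  t = 2.0000: CF_t = 103.650000, DF = 0.897166, PV = 92.991228
Price P = sum_t PV_t = 103.365485
First compute Macaulay numerator sum_t t * PV_t:
  t * PV_t at t = 0.5000: 1.776156
  t * PV_t at t = 1.0000: 3.457237
  t * PV_t at t = 1.5000: 5.047062
  t * PV_t at t = 2.0000: 185.982457
Macaulay duration D = 196.262912 / 103.365485 = 1.898728
Modified duration = D / (1 + y/m) = 1.898728 / (1 + 0.027500) = 1.847910


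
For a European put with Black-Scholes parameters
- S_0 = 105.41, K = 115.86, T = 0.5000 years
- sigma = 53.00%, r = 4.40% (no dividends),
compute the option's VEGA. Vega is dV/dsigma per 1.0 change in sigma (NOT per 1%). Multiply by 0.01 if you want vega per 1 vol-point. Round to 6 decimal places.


d1 = -0.0061373064; d2 = -0.3809039004
phi(d1) = 0.3989347671; exp(-qT) = 1.0000000000; exp(-rT) = 0.9782402351
Vega = S * exp(-qT) * phi(d1) * sqrt(T) = 105.4100 * 1.0000000000 * 0.3989347671 * 0.7071067812 = 29.735052

Answer: Vega = 29.735052


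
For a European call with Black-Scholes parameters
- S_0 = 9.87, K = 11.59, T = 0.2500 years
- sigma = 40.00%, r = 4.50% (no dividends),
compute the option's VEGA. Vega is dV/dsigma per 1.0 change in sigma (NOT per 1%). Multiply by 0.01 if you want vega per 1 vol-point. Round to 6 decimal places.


d1 = -0.6469640195; d2 = -0.8469640195
phi(d1) = 0.3236088471; exp(-qT) = 1.0000000000; exp(-rT) = 0.9888130446
Vega = S * exp(-qT) * phi(d1) * sqrt(T) = 9.8700 * 1.0000000000 * 0.3236088471 * 0.5000000000 = 1.597010

Answer: Vega = 1.597010


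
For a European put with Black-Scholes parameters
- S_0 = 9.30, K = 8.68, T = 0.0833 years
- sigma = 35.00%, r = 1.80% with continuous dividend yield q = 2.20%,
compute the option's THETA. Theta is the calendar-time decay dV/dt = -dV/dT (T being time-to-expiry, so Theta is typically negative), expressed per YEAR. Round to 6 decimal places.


d1 = 0.7301985067; d2 = 0.6291824189
phi(d1) = 0.3055831188; exp(-qT) = 0.9981690782; exp(-rT) = 0.9985017235
Theta = -S*exp(-qT)*phi(d1)*sigma/(2*sqrt(T)) + r*K*exp(-rT)*N(-d2) - q*S*exp(-qT)*N(-d1)
N(-d1) = 0.2326344276; N(-d2) = 0.2646148187; sqrt(T) = 0.2886173938
Term 1 = -9.3000 * 0.9981690782 * 0.3055831188 * 0.3500 / (2 * 0.2886173938) = -1.7200139431
Term 2 = 0.0180 * 8.6800 * 0.9985017235 * 0.2646148187 = 0.0412814754
Term 3 = -0.0220 * 9.3000 * 0.9981690782 * 0.2326344276 = -0.0475098575
Theta = -1.7200139431 + (0.0412814754) + (-0.0475098575) = -1.726242

Answer: Theta = -1.726242


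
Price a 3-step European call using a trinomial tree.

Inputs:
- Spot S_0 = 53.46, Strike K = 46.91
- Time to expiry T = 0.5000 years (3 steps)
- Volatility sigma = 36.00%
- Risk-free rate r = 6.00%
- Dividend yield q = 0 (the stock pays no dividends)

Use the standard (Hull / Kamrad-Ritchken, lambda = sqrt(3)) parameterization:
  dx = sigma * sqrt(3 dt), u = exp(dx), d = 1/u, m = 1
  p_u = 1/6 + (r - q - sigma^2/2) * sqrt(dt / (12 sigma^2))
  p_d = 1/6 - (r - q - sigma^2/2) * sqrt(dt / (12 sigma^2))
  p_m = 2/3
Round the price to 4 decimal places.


dt = T/N = 0.166667; dx = sigma*sqrt(3*dt) = 0.254558
u = exp(dx) = 1.289892; d = 1/u = 0.775259
p_u = 0.165095, p_m = 0.666667, p_d = 0.168238
Discount per step: exp(-r*dt) = 0.990050
Stock lattice S(k, j) with j the centered position index:
  k=0: S(0,+0) = 53.4600
  k=1: S(1,-1) = 41.4453; S(1,+0) = 53.4600; S(1,+1) = 68.9576
  k=2: S(2,-2) = 32.1309; S(2,-1) = 41.4453; S(2,+0) = 53.4600; S(2,+1) = 68.9576; S(2,+2) = 88.9479
  k=3: S(3,-3) = 24.9097; S(3,-2) = 32.1309; S(3,-1) = 41.4453; S(3,+0) = 53.4600; S(3,+1) = 68.9576; S(3,+2) = 88.9479; S(3,+3) = 114.7332
Terminal payoffs V(N, j) = max(S_T - K, 0):
  V(3,-3) = 0.000000; V(3,-2) = 0.000000; V(3,-1) = 0.000000; V(3,+0) = 6.550000; V(3,+1) = 22.047623; V(3,+2) = 42.037881; V(3,+3) = 67.823154
Backward induction: V(k, j) = exp(-r*dt) * [p_u * V(k+1, j+1) + p_m * V(k+1, j) + p_d * V(k+1, j-1)]
  V(2,-2) = exp(-r*dt) * [p_u*0.000000 + p_m*0.000000 + p_d*0.000000] = 0.000000
  V(2,-1) = exp(-r*dt) * [p_u*6.550000 + p_m*0.000000 + p_d*0.000000] = 1.070614
  V(2,+0) = exp(-r*dt) * [p_u*22.047623 + p_m*6.550000 + p_d*0.000000] = 7.926959
  V(2,+1) = exp(-r*dt) * [p_u*42.037881 + p_m*22.047623 + p_d*6.550000] = 22.514358
  V(2,+2) = exp(-r*dt) * [p_u*67.823154 + p_m*42.037881 + p_d*22.047623] = 42.504609
  V(1,-1) = exp(-r*dt) * [p_u*7.926959 + p_m*1.070614 + p_d*0.000000] = 2.002323
  V(1,+0) = exp(-r*dt) * [p_u*22.514358 + p_m*7.926959 + p_d*1.070614] = 9.090412
  V(1,+1) = exp(-r*dt) * [p_u*42.504609 + p_m*22.514358 + p_d*7.926959] = 23.128059
  V(0,+0) = exp(-r*dt) * [p_u*23.128059 + p_m*9.090412 + p_d*2.002323] = 10.113830

Answer: Price = V(0,0) = 10.1138
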